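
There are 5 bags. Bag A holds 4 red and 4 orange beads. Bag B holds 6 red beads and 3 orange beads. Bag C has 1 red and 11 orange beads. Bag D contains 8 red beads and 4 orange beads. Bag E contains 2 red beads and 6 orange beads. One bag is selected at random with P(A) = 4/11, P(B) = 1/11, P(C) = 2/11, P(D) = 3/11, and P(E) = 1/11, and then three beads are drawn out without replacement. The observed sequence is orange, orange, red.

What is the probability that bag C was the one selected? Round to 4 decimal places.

Compute the likelihood of the observed sequence for each case: P(data | bag A) = (4/8)(3/7)(4/6) = 0.14286; P(data | bag B) = (3/9)(2/8)(6/7) = 0.071429; P(data | bag C) = (11/12)(10/11)(1/10) = 0.083333; P(data | bag D) = (4/12)(3/11)(8/10) = 0.072727; P(data | bag E) = (6/8)(5/7)(2/6) = 0.17857.
Multiplying each by its prior: 4/11 · 0.14286 = 0.051948, 1/11 · 0.071429 = 0.0064935, 2/11 · 0.083333 = 0.015152, 3/11 · 0.072727 = 0.019835, 1/11 · 0.17857 = 0.016234; these sum to 0.10966.
Hence P(bag C | data) = (0.015152) / (0.10966) = 0.13817.

0.1382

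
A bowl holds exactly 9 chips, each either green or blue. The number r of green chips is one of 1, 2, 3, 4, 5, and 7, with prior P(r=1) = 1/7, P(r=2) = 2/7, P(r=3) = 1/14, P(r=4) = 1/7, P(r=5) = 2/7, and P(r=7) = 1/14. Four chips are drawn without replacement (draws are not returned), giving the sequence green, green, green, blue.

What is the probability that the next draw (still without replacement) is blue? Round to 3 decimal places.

0.536

For each hypothesis, P(data | H) works out to: P(data | r = 1) = (1/9)(0/8) = 0; P(data | r = 2) = (2/9)(1/8)(0/7) = 0; P(data | r = 3) = (3/9)(2/8)(1/7)(6/6) = 0.011905; P(data | r = 4) = (4/9)(3/8)(2/7)(5/6) = 0.039683; P(data | r = 5) = (5/9)(4/8)(3/7)(4/6) = 0.079365; P(data | r = 7) = (7/9)(6/8)(5/7)(2/6) = 0.13889.
The prior-weighted likelihoods are 1/7 · 0 = 0, 2/7 · 0 = 0, 1/14 · 0.011905 = 0.00085034, 1/7 · 0.039683 = 0.0056689, 2/7 · 0.079365 = 0.022676, 1/14 · 0.13889 = 0.0099206; with total 0.039116.
Normalising, the posterior is P(r = 1 | data) = 0, P(r = 2 | data) = 0, P(r = 3 | data) = 0.021739, P(r = 4 | data) = 0.14493, P(r = 5 | data) = 0.57971, P(r = 7 | data) = 0.25362.
Averaging over the posterior, P(blue next | data) = (1)(0.021739) + (4/5)(0.14493) + (3/5)(0.57971) + (1/5)(0.25362) = 0.53623.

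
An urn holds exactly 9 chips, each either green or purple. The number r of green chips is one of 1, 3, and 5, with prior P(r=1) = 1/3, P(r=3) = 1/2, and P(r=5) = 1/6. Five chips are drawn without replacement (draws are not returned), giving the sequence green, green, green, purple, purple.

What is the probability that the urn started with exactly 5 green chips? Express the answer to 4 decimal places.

Compute the likelihood of the observed sequence for each case: P(data | r = 1) = (1/9)(0/8) = 0; P(data | r = 3) = (3/9)(2/8)(1/7)(6/6)(5/5) = 1/84; P(data | r = 5) = (5/9)(4/8)(3/7)(4/6)(3/5) = 1/21.
Multiplying each by its prior: 1/3 · 0 = 0, 1/2 · 1/84 = 1/168, 1/6 · 1/21 = 1/126; summing to 1/72.
By Bayes' rule, P(r = 5 | data) = (1/126) / (1/72) = 4/7.

0.5714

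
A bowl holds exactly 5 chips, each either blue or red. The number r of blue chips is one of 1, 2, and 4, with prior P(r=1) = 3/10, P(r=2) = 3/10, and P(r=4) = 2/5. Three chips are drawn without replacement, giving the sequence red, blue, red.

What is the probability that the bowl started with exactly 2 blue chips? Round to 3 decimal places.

Under each hypothesis, the probability of the observed sequence is: P(data | r = 1) = (4/5)(1/4)(3/3) = 1/5; P(data | r = 2) = (3/5)(2/4)(2/3) = 1/5; P(data | r = 4) = (1/5)(4/4)(0/3) = 0.
Multiplying each by its prior: 3/10 · 1/5 = 3/50, 3/10 · 1/5 = 3/50, 2/5 · 0 = 0; summing to 3/25.
By Bayes' rule, P(r = 2 | data) = (3/50) / (3/25) = 1/2.

0.500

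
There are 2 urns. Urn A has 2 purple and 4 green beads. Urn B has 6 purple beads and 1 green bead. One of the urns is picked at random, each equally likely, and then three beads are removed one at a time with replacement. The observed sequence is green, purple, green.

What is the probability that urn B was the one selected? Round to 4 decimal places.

Under each hypothesis, the probability of the observed sequence is: P(data | urn A) = (4/6)(2/6)(4/6) = 0.14815; P(data | urn B) = (1/7)(6/7)(1/7) = 0.017493.
Multiplying each by its prior: 1/2 · 0.14815 = 0.074074, 1/2 · 0.017493 = 0.0087464; summing to 0.08282.
Therefore the posterior P(urn B | data) = (0.0087464) / (0.08282) = 0.10561.

0.1056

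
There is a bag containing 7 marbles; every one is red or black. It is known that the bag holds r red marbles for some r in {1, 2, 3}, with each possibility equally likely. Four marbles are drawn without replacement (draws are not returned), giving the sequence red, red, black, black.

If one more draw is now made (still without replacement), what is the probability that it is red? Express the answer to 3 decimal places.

Compute the likelihood of the observed sequence for each case: P(data | r = 1) = (1/7)(0/6) = 0; P(data | r = 2) = (2/7)(1/6)(5/5)(4/4) = 1/21; P(data | r = 3) = (3/7)(2/6)(4/5)(3/4) = 3/35.
Multiplying each by its prior: 1/3 · 0 = 0, 1/3 · 1/21 = 1/63, 1/3 · 3/35 = 1/35; these sum to 2/45.
Normalising, the posterior is P(r = 1 | data) = 0, P(r = 2 | data) = 5/14, P(r = 3 | data) = 9/14.
The predictive probability is P(red next | data) = (0)(5/14) + (1/3)(9/14) = 3/14.

0.214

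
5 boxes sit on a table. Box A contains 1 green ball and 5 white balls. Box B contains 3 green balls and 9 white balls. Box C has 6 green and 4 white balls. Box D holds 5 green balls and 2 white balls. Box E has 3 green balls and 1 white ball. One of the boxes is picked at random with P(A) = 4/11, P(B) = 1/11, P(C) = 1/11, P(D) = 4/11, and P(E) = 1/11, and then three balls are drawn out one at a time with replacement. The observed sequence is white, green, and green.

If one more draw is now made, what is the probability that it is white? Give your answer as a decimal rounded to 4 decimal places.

Under each hypothesis, the probability of the observed sequence is: P(data | box A) = (5/6)(1/6)(1/6) = 0.023148; P(data | box B) = (9/12)(3/12)(3/12) = 0.046875; P(data | box C) = (4/10)(6/10)(6/10) = 0.144; P(data | box D) = (2/7)(5/7)(5/7) = 0.14577; P(data | box E) = (1/4)(3/4)(3/4) = 0.14062.
The prior-weighted likelihoods are 4/11 · 0.023148 = 0.0084175, 1/11 · 0.046875 = 0.0042614, 1/11 · 0.144 = 0.013091, 4/11 · 0.14577 = 0.053008, 1/11 · 0.14062 = 0.012784; summing to 0.091562.
The posterior is then P(box A | data) = 0.091932, P(box B | data) = 0.046541, P(box C | data) = 0.14297, P(box D | data) = 0.57893, P(box E | data) = 0.13962.
The predictive probability is P(white next | data) = (5/6)(0.091932) + (3/4)(0.046541) + (2/5)(0.14297) + (2/7)(0.57893) + (1/4)(0.13962) = 0.36902.

0.3690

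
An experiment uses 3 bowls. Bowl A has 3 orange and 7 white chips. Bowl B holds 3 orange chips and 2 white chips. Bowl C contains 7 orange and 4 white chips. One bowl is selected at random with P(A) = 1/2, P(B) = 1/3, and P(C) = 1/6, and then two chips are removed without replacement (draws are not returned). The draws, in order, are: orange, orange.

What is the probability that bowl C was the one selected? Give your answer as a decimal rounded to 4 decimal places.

The likelihood of the observed sequence under each hypothesis: P(data | bowl A) = (3/10)(2/9) = 1/15; P(data | bowl B) = (3/5)(2/4) = 3/10; P(data | bowl C) = (7/11)(6/10) = 21/55.
The prior-weighted likelihoods are 1/2 · 1/15 = 1/30, 1/3 · 3/10 = 1/10, 1/6 · 21/55 = 7/110; summing to 13/66.
Hence P(bowl C | data) = (7/110) / (13/66) = 21/65.

0.3231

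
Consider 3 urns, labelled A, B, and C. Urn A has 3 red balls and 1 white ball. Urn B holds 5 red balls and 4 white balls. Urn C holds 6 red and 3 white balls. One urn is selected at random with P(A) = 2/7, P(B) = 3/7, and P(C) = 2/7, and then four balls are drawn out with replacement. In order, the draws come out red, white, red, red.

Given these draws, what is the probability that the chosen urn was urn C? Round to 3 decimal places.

0.310

For each hypothesis, P(data | H) works out to: P(data | urn A) = (3/4)(1/4)(3/4)(3/4) = 0.10547; P(data | urn B) = (5/9)(4/9)(5/9)(5/9) = 0.076208; P(data | urn C) = (6/9)(3/9)(6/9)(6/9) = 0.098765.
Weighting by the prior gives 2/7 · 0.10547 = 0.030134, 3/7 · 0.076208 = 0.032661, 2/7 · 0.098765 = 0.028219; these sum to 0.091013.
So P(urn C | data) = (0.028219) / (0.091013) = 0.31005.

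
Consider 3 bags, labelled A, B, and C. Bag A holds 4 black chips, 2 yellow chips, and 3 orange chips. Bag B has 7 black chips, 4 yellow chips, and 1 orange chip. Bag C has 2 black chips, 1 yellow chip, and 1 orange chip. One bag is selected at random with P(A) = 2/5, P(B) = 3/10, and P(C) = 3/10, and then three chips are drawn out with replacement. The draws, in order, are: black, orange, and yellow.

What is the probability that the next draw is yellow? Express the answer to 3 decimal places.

For each hypothesis, P(data | H) works out to: P(data | bag A) = (4/9)(3/9)(2/9) = 0.032922; P(data | bag B) = (7/12)(1/12)(4/12) = 0.016204; P(data | bag C) = (2/4)(1/4)(1/4) = 0.03125.
The prior-weighted likelihoods are 2/5 · 0.032922 = 0.013169, 3/10 · 0.016204 = 0.0048611, 3/10 · 0.03125 = 0.009375; summing to 0.027405.
Dividing through by the total gives posterior P(bag A | data) = 0.48053, P(bag B | data) = 0.17738, P(bag C | data) = 0.34209.
The predictive probability is P(yellow next | data) = (2/9)(0.48053) + (1/3)(0.17738) + (1/4)(0.34209) = 0.25143.

0.251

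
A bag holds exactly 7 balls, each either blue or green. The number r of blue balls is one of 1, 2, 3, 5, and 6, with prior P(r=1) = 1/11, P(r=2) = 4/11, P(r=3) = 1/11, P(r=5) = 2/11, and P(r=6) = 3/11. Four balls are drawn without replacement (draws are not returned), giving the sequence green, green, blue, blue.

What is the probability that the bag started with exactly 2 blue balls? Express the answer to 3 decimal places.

Compute the likelihood of the observed sequence for each case: P(data | r = 1) = (6/7)(5/6)(1/5)(0/4) = 0; P(data | r = 2) = (5/7)(4/6)(2/5)(1/4) = 1/21; P(data | r = 3) = (4/7)(3/6)(3/5)(2/4) = 3/35; P(data | r = 5) = (2/7)(1/6)(5/5)(4/4) = 1/21; P(data | r = 6) = (1/7)(0/6) = 0.
Weighting by the prior gives 1/11 · 0 = 0, 4/11 · 1/21 = 4/231, 1/11 · 3/35 = 3/385, 2/11 · 1/21 = 2/231, 3/11 · 0 = 0; summing to 13/385.
So P(r = 2 | data) = (4/231) / (13/385) = 20/39.

0.513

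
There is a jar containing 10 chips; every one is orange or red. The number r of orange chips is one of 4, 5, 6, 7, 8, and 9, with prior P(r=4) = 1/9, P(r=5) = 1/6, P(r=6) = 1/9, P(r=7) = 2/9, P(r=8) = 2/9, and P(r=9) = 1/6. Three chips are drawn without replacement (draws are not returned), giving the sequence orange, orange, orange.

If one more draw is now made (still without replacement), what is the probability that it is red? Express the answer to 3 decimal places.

The likelihood of the observed sequence under each hypothesis: P(data | r = 4) = (4/10)(3/9)(2/8) = 0.033333; P(data | r = 5) = (5/10)(4/9)(3/8) = 0.083333; P(data | r = 6) = (6/10)(5/9)(4/8) = 0.16667; P(data | r = 7) = (7/10)(6/9)(5/8) = 0.29167; P(data | r = 8) = (8/10)(7/9)(6/8) = 0.46667; P(data | r = 9) = (9/10)(8/9)(7/8) = 0.7.
Multiplying each by its prior: 1/9 · 0.033333 = 0.0037037, 1/6 · 0.083333 = 0.013889, 1/9 · 0.16667 = 0.018519, 2/9 · 0.29167 = 0.064815, 2/9 · 0.46667 = 0.1037, 1/6 · 0.7 = 0.11667; these sum to 0.3213.
The posterior is then P(r = 4 | data) = 0.011527, P(r = 5 | data) = 0.043228, P(r = 6 | data) = 0.057637, P(r = 7 | data) = 0.20173, P(r = 8 | data) = 0.32277, P(r = 9 | data) = 0.36311.
So P(red next | data) = Σ P(red next | H) P(H | data) = (6/7)(0.011527) + (5/7)(0.043228) + (4/7)(0.057637) + (3/7)(0.20173) + (2/7)(0.32277) + (1/7)(0.36311) = 0.30424.

0.304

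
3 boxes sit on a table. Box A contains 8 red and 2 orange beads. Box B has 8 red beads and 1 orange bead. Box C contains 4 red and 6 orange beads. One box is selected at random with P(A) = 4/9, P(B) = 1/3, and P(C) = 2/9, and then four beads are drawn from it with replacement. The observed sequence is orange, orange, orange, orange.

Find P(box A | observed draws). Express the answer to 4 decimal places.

0.0241

For each hypothesis, P(data | H) works out to: P(data | box A) = (2/10)(2/10)(2/10)(2/10) = 0.0016; P(data | box B) = (1/9)(1/9)(1/9)(1/9) = 0.00015242; P(data | box C) = (6/10)(6/10)(6/10)(6/10) = 0.1296.
The prior-weighted likelihoods are 4/9 · 0.0016 = 0.00071111, 1/3 · 0.00015242 = 5.0805e-05, 2/9 · 0.1296 = 0.0288; with total 0.029562.
Therefore the posterior P(box A | data) = (0.00071111) / (0.029562) = 0.024055.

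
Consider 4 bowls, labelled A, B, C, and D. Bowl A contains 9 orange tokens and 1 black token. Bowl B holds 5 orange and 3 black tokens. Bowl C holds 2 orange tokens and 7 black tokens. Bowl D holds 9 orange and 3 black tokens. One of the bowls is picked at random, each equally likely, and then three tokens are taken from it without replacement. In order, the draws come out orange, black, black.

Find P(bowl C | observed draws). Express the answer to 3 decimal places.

0.561

The likelihood of the observed sequence under each hypothesis: P(data | bowl A) = (9/10)(1/9)(0/8) = 0; P(data | bowl B) = (5/8)(3/7)(2/6) = 0.089286; P(data | bowl C) = (2/9)(7/8)(6/7) = 0.16667; P(data | bowl D) = (9/12)(3/11)(2/10) = 0.040909.
Weighting by the prior gives 1/4 · 0 = 0, 1/4 · 0.089286 = 0.022321, 1/4 · 0.16667 = 0.041667, 1/4 · 0.040909 = 0.010227; summing to 0.074215.
Hence P(bowl C | data) = (0.041667) / (0.074215) = 0.56143.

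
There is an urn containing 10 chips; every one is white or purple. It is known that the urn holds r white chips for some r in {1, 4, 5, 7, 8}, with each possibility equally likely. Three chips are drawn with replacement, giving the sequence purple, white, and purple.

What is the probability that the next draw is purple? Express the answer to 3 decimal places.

0.555

Compute the likelihood of the observed sequence for each case: P(data | r = 1) = (9/10)(1/10)(9/10) = 0.081; P(data | r = 4) = (6/10)(4/10)(6/10) = 0.144; P(data | r = 5) = (5/10)(5/10)(5/10) = 0.125; P(data | r = 7) = (3/10)(7/10)(3/10) = 0.063; P(data | r = 8) = (2/10)(8/10)(2/10) = 0.032.
Weighting by the prior gives 1/5 · 0.081 = 0.0162, 1/5 · 0.144 = 0.0288, 1/5 · 0.125 = 0.025, 1/5 · 0.063 = 0.0126, 1/5 · 0.032 = 0.0064; with total 0.089.
Dividing through by the total gives posterior P(r = 1 | data) = 0.18202, P(r = 4 | data) = 0.3236, P(r = 5 | data) = 0.2809, P(r = 7 | data) = 0.14157, P(r = 8 | data) = 0.07191.
Averaging over the posterior, P(purple next | data) = (9/10)(0.18202) + (3/5)(0.3236) + (1/2)(0.2809) + (3/10)(0.14157) + (1/5)(0.07191) = 0.55528.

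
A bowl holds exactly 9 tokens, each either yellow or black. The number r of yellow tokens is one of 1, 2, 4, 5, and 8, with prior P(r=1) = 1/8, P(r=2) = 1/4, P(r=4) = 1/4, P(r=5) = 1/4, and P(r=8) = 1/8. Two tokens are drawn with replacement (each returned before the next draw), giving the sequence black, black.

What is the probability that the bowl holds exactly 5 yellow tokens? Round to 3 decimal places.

Under each hypothesis, the probability of the observed sequence is: P(data | r = 1) = (8/9)(8/9) = 64/81; P(data | r = 2) = (7/9)(7/9) = 49/81; P(data | r = 4) = (5/9)(5/9) = 25/81; P(data | r = 5) = (4/9)(4/9) = 16/81; P(data | r = 8) = (1/9)(1/9) = 1/81.
Multiplying each by its prior: 1/8 · 64/81 = 8/81, 1/4 · 49/81 = 49/324, 1/4 · 25/81 = 25/324, 1/4 · 16/81 = 4/81, 1/8 · 1/81 = 1/648; with total 245/648.
So P(r = 5 | data) = (4/81) / (245/648) = 32/245.

0.131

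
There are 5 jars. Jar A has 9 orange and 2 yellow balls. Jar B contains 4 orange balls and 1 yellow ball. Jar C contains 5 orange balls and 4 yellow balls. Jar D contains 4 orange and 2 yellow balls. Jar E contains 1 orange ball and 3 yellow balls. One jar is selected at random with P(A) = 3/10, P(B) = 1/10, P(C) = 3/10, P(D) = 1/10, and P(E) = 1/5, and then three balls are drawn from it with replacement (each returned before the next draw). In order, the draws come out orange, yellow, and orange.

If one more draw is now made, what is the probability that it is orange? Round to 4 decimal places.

0.6559

The likelihood of the observed sequence under each hypothesis: P(data | jar A) = (9/11)(2/11)(9/11) = 0.12171; P(data | jar B) = (4/5)(1/5)(4/5) = 0.128; P(data | jar C) = (5/9)(4/9)(5/9) = 0.13717; P(data | jar D) = (4/6)(2/6)(4/6) = 0.14815; P(data | jar E) = (1/4)(3/4)(1/4) = 0.046875.
Multiplying each by its prior: 3/10 · 0.12171 = 0.036514, 1/10 · 0.128 = 0.0128, 3/10 · 0.13717 = 0.041152, 1/10 · 0.14815 = 0.014815, 1/5 · 0.046875 = 0.009375; summing to 0.11466.
Normalising, the posterior is P(jar A | data) = 0.31846, P(jar B | data) = 0.11164, P(jar C | data) = 0.35892, P(jar D | data) = 0.12921, P(jar E | data) = 0.081766.
The predictive probability is P(orange next | data) = (9/11)(0.31846) + (4/5)(0.11164) + (5/9)(0.35892) + (2/3)(0.12921) + (1/4)(0.081766) = 0.65585.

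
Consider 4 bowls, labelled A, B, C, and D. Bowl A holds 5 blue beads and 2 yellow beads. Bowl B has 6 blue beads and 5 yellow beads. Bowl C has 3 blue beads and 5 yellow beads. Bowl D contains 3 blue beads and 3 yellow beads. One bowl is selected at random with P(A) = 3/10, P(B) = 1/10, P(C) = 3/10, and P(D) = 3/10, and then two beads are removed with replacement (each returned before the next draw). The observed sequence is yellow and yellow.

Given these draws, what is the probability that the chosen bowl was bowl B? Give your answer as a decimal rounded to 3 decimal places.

0.087

The likelihood of the observed sequence under each hypothesis: P(data | bowl A) = (2/7)(2/7) = 0.081633; P(data | bowl B) = (5/11)(5/11) = 0.20661; P(data | bowl C) = (5/8)(5/8) = 0.39062; P(data | bowl D) = (3/6)(3/6) = 0.25.
Multiplying each by its prior: 3/10 · 0.081633 = 0.02449, 1/10 · 0.20661 = 0.020661, 3/10 · 0.39062 = 0.11719, 3/10 · 0.25 = 0.075; these sum to 0.23734.
Hence P(bowl B | data) = (0.020661) / (0.23734) = 0.087054.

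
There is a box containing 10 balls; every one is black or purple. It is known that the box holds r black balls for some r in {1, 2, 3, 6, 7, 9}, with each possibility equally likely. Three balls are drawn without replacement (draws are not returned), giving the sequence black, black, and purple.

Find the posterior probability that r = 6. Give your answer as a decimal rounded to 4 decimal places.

Under each hypothesis, the probability of the observed sequence is: P(data | r = 1) = (1/10)(0/9) = 0; P(data | r = 2) = (2/10)(1/9)(8/8) = 1/45; P(data | r = 3) = (3/10)(2/9)(7/8) = 7/120; P(data | r = 6) = (6/10)(5/9)(4/8) = 1/6; P(data | r = 7) = (7/10)(6/9)(3/8) = 7/40; P(data | r = 9) = (9/10)(8/9)(1/8) = 1/10.
The prior-weighted likelihoods are 1/6 · 0 = 0, 1/6 · 1/45 = 1/270, 1/6 · 7/120 = 7/720, 1/6 · 1/6 = 1/36, 1/6 · 7/40 = 7/240, 1/6 · 1/10 = 1/60; with total 47/540.
Hence P(r = 6 | data) = (1/36) / (47/540) = 15/47.

0.3191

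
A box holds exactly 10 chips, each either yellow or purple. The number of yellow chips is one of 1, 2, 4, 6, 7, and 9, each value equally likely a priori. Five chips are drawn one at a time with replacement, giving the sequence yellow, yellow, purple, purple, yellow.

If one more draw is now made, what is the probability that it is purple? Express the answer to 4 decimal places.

0.4176

For each hypothesis, P(data | H) works out to: P(data | r = 1) = (1/10)(1/10)(9/10)(9/10)(1/10) = 0.00081; P(data | r = 2) = (2/10)(2/10)(8/10)(8/10)(2/10) = 0.00512; P(data | r = 4) = (4/10)(4/10)(6/10)(6/10)(4/10) = 0.02304; P(data | r = 6) = (6/10)(6/10)(4/10)(4/10)(6/10) = 0.03456; P(data | r = 7) = (7/10)(7/10)(3/10)(3/10)(7/10) = 0.03087; P(data | r = 9) = (9/10)(9/10)(1/10)(1/10)(9/10) = 0.00729.
Weighting by the prior gives 1/6 · 0.00081 = 0.000135, 1/6 · 0.00512 = 0.00085333, 1/6 · 0.02304 = 0.00384, 1/6 · 0.03456 = 0.00576, 1/6 · 0.03087 = 0.005145, 1/6 · 0.00729 = 0.001215; these sum to 0.016948.
Dividing through by the total gives posterior P(r = 1 | data) = 0.0079654, P(r = 2 | data) = 0.050349, P(r = 4 | data) = 0.22657, P(r = 6 | data) = 0.33986, P(r = 7 | data) = 0.30357, P(r = 9 | data) = 0.071688.
So P(purple next | data) = Σ P(purple next | H) P(H | data) = (9/10)(0.0079654) + (4/5)(0.050349) + (3/5)(0.22657) + (2/5)(0.33986) + (3/10)(0.30357) + (1/10)(0.071688) = 0.41757.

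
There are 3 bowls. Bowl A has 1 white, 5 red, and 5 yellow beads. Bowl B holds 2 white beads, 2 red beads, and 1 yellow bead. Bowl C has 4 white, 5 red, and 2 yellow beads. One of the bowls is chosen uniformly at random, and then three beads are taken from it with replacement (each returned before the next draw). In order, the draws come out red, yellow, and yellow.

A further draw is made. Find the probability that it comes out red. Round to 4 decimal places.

0.4476

Compute the likelihood of the observed sequence for each case: P(data | bowl A) = (5/11)(5/11)(5/11) = 0.093914; P(data | bowl B) = (2/5)(1/5)(1/5) = 0.016; P(data | bowl C) = (5/11)(2/11)(2/11) = 0.015026.
Multiplying each by its prior: 1/3 · 0.093914 = 0.031305, 1/3 · 0.016 = 0.0053333, 1/3 · 0.015026 = 0.0050088; with total 0.041647.
Dividing through by the total gives posterior P(bowl A | data) = 0.75167, P(bowl B | data) = 0.12806, P(bowl C | data) = 0.12027.
So P(red next | data) = Σ P(red next | H) P(H | data) = (5/11)(0.75167) + (2/5)(0.12806) + (5/11)(0.12027) = 0.44756.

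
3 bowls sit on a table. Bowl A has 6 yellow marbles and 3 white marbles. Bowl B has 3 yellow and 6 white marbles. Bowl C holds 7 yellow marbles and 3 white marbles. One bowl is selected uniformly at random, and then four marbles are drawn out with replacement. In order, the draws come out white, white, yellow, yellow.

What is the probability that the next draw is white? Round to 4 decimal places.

0.4383

Under each hypothesis, the probability of the observed sequence is: P(data | bowl A) = (3/9)(3/9)(6/9)(6/9) = 0.049383; P(data | bowl B) = (6/9)(6/9)(3/9)(3/9) = 0.049383; P(data | bowl C) = (3/10)(3/10)(7/10)(7/10) = 0.0441.
The prior-weighted likelihoods are 1/3 · 0.049383 = 0.016461, 1/3 · 0.049383 = 0.016461, 1/3 · 0.0441 = 0.0147; these sum to 0.047622.
The posterior is then P(bowl A | data) = 0.34566, P(bowl B | data) = 0.34566, P(bowl C | data) = 0.30868.
So P(white next | data) = Σ P(white next | H) P(H | data) = (1/3)(0.34566) + (2/3)(0.34566) + (3/10)(0.30868) = 0.43826.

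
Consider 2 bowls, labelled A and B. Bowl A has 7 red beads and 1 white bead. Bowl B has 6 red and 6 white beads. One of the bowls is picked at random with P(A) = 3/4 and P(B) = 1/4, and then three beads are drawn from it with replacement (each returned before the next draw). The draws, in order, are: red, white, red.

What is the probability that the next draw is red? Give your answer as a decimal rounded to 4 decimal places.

Compute the likelihood of the observed sequence for each case: P(data | bowl A) = (7/8)(1/8)(7/8) = 0.095703; P(data | bowl B) = (6/12)(6/12)(6/12) = 0.125.
Weighting by the prior gives 3/4 · 0.095703 = 0.071777, 1/4 · 0.125 = 0.03125; these sum to 0.10303.
The posterior is then P(bowl A | data) = 0.69668, P(bowl B | data) = 0.30332.
So P(red next | data) = Σ P(red next | H) P(H | data) = (7/8)(0.69668) + (1/2)(0.30332) = 0.76126.

0.7613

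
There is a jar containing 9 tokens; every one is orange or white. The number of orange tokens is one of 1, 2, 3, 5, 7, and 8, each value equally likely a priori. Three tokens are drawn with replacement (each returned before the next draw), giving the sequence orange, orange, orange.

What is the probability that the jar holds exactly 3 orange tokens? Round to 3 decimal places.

0.027

The likelihood of the observed sequence under each hypothesis: P(data | r = 1) = (1/9)(1/9)(1/9) = 0.0013717; P(data | r = 2) = (2/9)(2/9)(2/9) = 0.010974; P(data | r = 3) = (3/9)(3/9)(3/9) = 0.037037; P(data | r = 5) = (5/9)(5/9)(5/9) = 0.17147; P(data | r = 7) = (7/9)(7/9)(7/9) = 0.47051; P(data | r = 8) = (8/9)(8/9)(8/9) = 0.70233.
Weighting by the prior gives 1/6 · 0.0013717 = 0.00022862, 1/6 · 0.010974 = 0.001829, 1/6 · 0.037037 = 0.0061728, 1/6 · 0.17147 = 0.028578, 1/6 · 0.47051 = 0.078418, 1/6 · 0.70233 = 0.11706; these sum to 0.23228.
So P(r = 3 | data) = (0.0061728) / (0.23228) = 0.026575.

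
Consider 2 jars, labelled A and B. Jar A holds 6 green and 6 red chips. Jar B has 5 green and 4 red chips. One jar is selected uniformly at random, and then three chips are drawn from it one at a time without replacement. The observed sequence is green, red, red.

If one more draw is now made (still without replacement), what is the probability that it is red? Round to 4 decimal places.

0.3927

For each hypothesis, P(data | H) works out to: P(data | jar A) = (6/12)(6/11)(5/10) = 3/22; P(data | jar B) = (5/9)(4/8)(3/7) = 5/42.
Multiplying each by its prior: 1/2 · 3/22 = 3/44, 1/2 · 5/42 = 5/84; summing to 59/462.
Dividing through by the total gives posterior P(jar A | data) = 63/118, P(jar B | data) = 55/118.
The predictive probability is P(red next | data) = (4/9)(63/118) + (1/3)(55/118) = 139/354.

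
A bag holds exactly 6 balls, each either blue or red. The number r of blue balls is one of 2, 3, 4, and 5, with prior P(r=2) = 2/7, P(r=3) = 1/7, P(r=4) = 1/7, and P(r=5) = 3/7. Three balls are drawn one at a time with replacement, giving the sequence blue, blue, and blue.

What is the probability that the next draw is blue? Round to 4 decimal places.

0.7759

Compute the likelihood of the observed sequence for each case: P(data | r = 2) = (2/6)(2/6)(2/6) = 1/27; P(data | r = 3) = (3/6)(3/6)(3/6) = 1/8; P(data | r = 4) = (4/6)(4/6)(4/6) = 8/27; P(data | r = 5) = (5/6)(5/6)(5/6) = 125/216.
Weighting by the prior gives 2/7 · 1/27 = 2/189, 1/7 · 1/8 = 1/56, 1/7 · 8/27 = 8/189, 3/7 · 125/216 = 125/504; summing to 241/756.
Dividing through by the total gives posterior P(r = 2 | data) = 8/241, P(r = 3 | data) = 27/482, P(r = 4 | data) = 32/241, P(r = 5 | data) = 375/482.
The predictive probability is P(blue next | data) = (1/3)(8/241) + (1/2)(27/482) + (2/3)(32/241) + (5/6)(375/482) = 187/241.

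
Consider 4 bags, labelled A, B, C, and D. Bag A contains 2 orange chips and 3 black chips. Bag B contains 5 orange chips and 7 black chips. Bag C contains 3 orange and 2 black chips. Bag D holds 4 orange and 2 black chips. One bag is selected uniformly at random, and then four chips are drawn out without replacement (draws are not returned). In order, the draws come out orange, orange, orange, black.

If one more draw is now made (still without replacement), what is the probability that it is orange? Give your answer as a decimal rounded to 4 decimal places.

0.2810

Under each hypothesis, the probability of the observed sequence is: P(data | bag A) = (2/5)(1/4)(0/3) = 0; P(data | bag B) = (5/12)(4/11)(3/10)(7/9) = 0.035354; P(data | bag C) = (3/5)(2/4)(1/3)(2/2) = 0.1; P(data | bag D) = (4/6)(3/5)(2/4)(2/3) = 0.13333.
The prior-weighted likelihoods are 1/4 · 0 = 0, 1/4 · 0.035354 = 0.0088384, 1/4 · 0.1 = 0.025, 1/4 · 0.13333 = 0.033333; summing to 0.067172.
Normalising, the posterior is P(bag A | data) = 0, P(bag B | data) = 0.13158, P(bag C | data) = 0.37218, P(bag D | data) = 0.49624.
The predictive probability is P(orange next | data) = (1/4)(0.13158) + (0)(0.37218) + (1/2)(0.49624) = 0.28102.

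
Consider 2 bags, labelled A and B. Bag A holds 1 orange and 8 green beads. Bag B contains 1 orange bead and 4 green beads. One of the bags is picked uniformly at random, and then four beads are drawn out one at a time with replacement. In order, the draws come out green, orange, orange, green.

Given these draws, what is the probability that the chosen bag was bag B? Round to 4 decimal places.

0.7241

Compute the likelihood of the observed sequence for each case: P(data | bag A) = (8/9)(1/9)(1/9)(8/9) = 0.0097546; P(data | bag B) = (4/5)(1/5)(1/5)(4/5) = 0.0256.
Multiplying each by its prior: 1/2 · 0.0097546 = 0.0048773, 1/2 · 0.0256 = 0.0128; these sum to 0.017677.
So P(bag B | data) = (0.0128) / (0.017677) = 0.72409.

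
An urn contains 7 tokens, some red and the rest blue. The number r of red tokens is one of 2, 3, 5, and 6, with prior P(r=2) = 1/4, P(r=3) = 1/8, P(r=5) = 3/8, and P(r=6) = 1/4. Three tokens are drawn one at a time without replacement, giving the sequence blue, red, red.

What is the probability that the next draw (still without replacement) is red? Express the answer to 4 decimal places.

0.6964

Compute the likelihood of the observed sequence for each case: P(data | r = 2) = (5/7)(2/6)(1/5) = 1/21; P(data | r = 3) = (4/7)(3/6)(2/5) = 4/35; P(data | r = 5) = (2/7)(5/6)(4/5) = 4/21; P(data | r = 6) = (1/7)(6/6)(5/5) = 1/7.
The prior-weighted likelihoods are 1/4 · 1/21 = 1/84, 1/8 · 4/35 = 1/70, 3/8 · 4/21 = 1/14, 1/4 · 1/7 = 1/28; summing to 2/15.
The posterior is then P(r = 2 | data) = 5/56, P(r = 3 | data) = 3/28, P(r = 5 | data) = 15/28, P(r = 6 | data) = 15/56.
Averaging over the posterior, P(red next | data) = (0)(5/56) + (1/4)(3/28) + (3/4)(15/28) + (1)(15/56) = 39/56.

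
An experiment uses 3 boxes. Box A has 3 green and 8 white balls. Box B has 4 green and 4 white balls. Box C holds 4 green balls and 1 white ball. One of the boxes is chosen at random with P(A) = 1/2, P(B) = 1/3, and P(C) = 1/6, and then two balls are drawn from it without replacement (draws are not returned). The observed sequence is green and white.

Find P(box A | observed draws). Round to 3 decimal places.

0.459

For each hypothesis, P(data | H) works out to: P(data | box A) = (3/11)(8/10) = 12/55; P(data | box B) = (4/8)(4/7) = 2/7; P(data | box C) = (4/5)(1/4) = 1/5.
Weighting by the prior gives 1/2 · 12/55 = 6/55, 1/3 · 2/7 = 2/21, 1/6 · 1/5 = 1/30; these sum to 183/770.
By Bayes' rule, P(box A | data) = (6/55) / (183/770) = 28/61.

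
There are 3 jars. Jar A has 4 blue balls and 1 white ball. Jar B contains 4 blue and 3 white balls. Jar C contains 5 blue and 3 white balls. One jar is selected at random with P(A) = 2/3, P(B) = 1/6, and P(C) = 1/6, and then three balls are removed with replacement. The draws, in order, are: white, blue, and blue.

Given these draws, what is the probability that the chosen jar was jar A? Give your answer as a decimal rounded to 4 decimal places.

0.6413

The likelihood of the observed sequence under each hypothesis: P(data | jar A) = (1/5)(4/5)(4/5) = 0.128; P(data | jar B) = (3/7)(4/7)(4/7) = 0.13994; P(data | jar C) = (3/8)(5/8)(5/8) = 0.14648.
The prior-weighted likelihoods are 2/3 · 0.128 = 0.085333, 1/6 · 0.13994 = 0.023324, 1/6 · 0.14648 = 0.024414; summing to 0.13307.
Hence P(jar A | data) = (0.085333) / (0.13307) = 0.64126.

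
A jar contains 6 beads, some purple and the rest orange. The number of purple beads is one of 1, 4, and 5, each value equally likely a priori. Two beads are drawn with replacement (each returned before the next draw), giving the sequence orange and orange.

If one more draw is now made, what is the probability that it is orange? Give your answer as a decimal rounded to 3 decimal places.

0.744

Compute the likelihood of the observed sequence for each case: P(data | r = 1) = (5/6)(5/6) = 25/36; P(data | r = 4) = (2/6)(2/6) = 1/9; P(data | r = 5) = (1/6)(1/6) = 1/36.
Weighting by the prior gives 1/3 · 25/36 = 25/108, 1/3 · 1/9 = 1/27, 1/3 · 1/36 = 1/108; with total 5/18.
Normalising, the posterior is P(r = 1 | data) = 5/6, P(r = 4 | data) = 2/15, P(r = 5 | data) = 1/30.
The predictive probability is P(orange next | data) = (5/6)(5/6) + (1/3)(2/15) + (1/6)(1/30) = 67/90.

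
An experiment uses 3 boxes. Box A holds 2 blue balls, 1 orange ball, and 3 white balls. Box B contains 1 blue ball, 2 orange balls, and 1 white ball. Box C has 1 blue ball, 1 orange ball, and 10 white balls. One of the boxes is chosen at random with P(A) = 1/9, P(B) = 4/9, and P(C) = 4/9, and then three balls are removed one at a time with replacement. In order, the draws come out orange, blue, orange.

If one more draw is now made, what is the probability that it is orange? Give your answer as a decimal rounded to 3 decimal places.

Under each hypothesis, the probability of the observed sequence is: P(data | box A) = (1/6)(2/6)(1/6) = 0.0092593; P(data | box B) = (2/4)(1/4)(2/4) = 0.0625; P(data | box C) = (1/12)(1/12)(1/12) = 0.0005787.
Multiplying each by its prior: 1/9 · 0.0092593 = 0.0010288, 4/9 · 0.0625 = 0.027778, 4/9 · 0.0005787 = 0.0002572; summing to 0.029064.
Normalising, the posterior is P(box A | data) = 0.035398, P(box B | data) = 0.95575, P(box C | data) = 0.0088496.
Averaging over the posterior, P(orange next | data) = (1/6)(0.035398) + (1/2)(0.95575) + (1/12)(0.0088496) = 0.48451.

0.485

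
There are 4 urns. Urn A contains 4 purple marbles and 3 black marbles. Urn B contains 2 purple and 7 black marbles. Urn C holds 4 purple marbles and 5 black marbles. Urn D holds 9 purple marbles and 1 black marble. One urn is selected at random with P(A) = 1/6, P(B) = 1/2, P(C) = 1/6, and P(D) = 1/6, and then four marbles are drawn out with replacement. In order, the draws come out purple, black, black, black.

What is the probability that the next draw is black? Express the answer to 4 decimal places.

0.7015

For each hypothesis, P(data | H) works out to: P(data | urn A) = (4/7)(3/7)(3/7)(3/7) = 0.044981; P(data | urn B) = (2/9)(7/9)(7/9)(7/9) = 0.10456; P(data | urn C) = (4/9)(5/9)(5/9)(5/9) = 0.076208; P(data | urn D) = (9/10)(1/10)(1/10)(1/10) = 0.0009.
Weighting by the prior gives 1/6 · 0.044981 = 0.0074969, 1/2 · 0.10456 = 0.052279, 1/6 · 0.076208 = 0.012701, 1/6 · 0.0009 = 0.00015; with total 0.072627.
The posterior is then P(urn A | data) = 0.10322, P(urn B | data) = 0.71983, P(urn C | data) = 0.17488, P(urn D | data) = 0.0020654.
The predictive probability is P(black next | data) = (3/7)(0.10322) + (7/9)(0.71983) + (5/9)(0.17488) + (1/10)(0.0020654) = 0.70147.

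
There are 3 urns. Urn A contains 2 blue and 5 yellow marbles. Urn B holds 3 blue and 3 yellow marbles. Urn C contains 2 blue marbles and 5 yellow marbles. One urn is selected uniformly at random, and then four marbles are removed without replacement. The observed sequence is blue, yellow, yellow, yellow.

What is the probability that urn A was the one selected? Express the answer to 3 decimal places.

0.426

Under each hypothesis, the probability of the observed sequence is: P(data | urn A) = (2/7)(5/6)(4/5)(3/4) = 1/7; P(data | urn B) = (3/6)(3/5)(2/4)(1/3) = 1/20; P(data | urn C) = (2/7)(5/6)(4/5)(3/4) = 1/7.
Multiplying each by its prior: 1/3 · 1/7 = 1/21, 1/3 · 1/20 = 1/60, 1/3 · 1/7 = 1/21; summing to 47/420.
So P(urn A | data) = (1/21) / (47/420) = 20/47.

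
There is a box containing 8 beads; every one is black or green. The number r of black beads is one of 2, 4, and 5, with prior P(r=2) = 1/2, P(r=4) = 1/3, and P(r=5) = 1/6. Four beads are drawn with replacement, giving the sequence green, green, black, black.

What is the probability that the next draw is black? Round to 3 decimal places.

0.432

Compute the likelihood of the observed sequence for each case: P(data | r = 2) = (6/8)(6/8)(2/8)(2/8) = 0.035156; P(data | r = 4) = (4/8)(4/8)(4/8)(4/8) = 0.0625; P(data | r = 5) = (3/8)(3/8)(5/8)(5/8) = 0.054932.
The prior-weighted likelihoods are 1/2 · 0.035156 = 0.017578, 1/3 · 0.0625 = 0.020833, 1/6 · 0.054932 = 0.0091553; summing to 0.047567.
The posterior is then P(r = 2 | data) = 0.36955, P(r = 4 | data) = 0.43798, P(r = 5 | data) = 0.19247.
Averaging over the posterior, P(black next | data) = (1/4)(0.36955) + (1/2)(0.43798) + (5/8)(0.19247) = 0.43167.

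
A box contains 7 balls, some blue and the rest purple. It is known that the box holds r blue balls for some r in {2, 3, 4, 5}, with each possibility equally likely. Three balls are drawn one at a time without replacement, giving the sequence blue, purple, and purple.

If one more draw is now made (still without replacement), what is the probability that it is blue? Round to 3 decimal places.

0.509

The likelihood of the observed sequence under each hypothesis: P(data | r = 2) = (2/7)(5/6)(4/5) = 4/21; P(data | r = 3) = (3/7)(4/6)(3/5) = 6/35; P(data | r = 4) = (4/7)(3/6)(2/5) = 4/35; P(data | r = 5) = (5/7)(2/6)(1/5) = 1/21.
Multiplying each by its prior: 1/4 · 4/21 = 1/21, 1/4 · 6/35 = 3/70, 1/4 · 4/35 = 1/35, 1/4 · 1/21 = 1/84; these sum to 11/84.
The posterior is then P(r = 2 | data) = 4/11, P(r = 3 | data) = 18/55, P(r = 4 | data) = 12/55, P(r = 5 | data) = 1/11.
The predictive probability is P(blue next | data) = (1/4)(4/11) + (1/2)(18/55) + (3/4)(12/55) + (1)(1/11) = 28/55.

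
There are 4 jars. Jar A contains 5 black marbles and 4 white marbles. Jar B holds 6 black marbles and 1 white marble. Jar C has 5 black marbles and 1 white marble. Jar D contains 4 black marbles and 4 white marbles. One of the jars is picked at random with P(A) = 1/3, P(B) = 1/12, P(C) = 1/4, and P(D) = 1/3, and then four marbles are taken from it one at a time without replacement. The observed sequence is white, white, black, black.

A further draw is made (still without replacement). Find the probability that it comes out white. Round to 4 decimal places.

0.4519

The likelihood of the observed sequence under each hypothesis: P(data | jar A) = (4/9)(3/8)(5/7)(4/6) = 5/63; P(data | jar B) = (1/7)(0/6) = 0; P(data | jar C) = (1/6)(0/5) = 0; P(data | jar D) = (4/8)(3/7)(4/6)(3/5) = 3/35.
Weighting by the prior gives 1/3 · 5/63 = 5/189, 1/12 · 0 = 0, 1/4 · 0 = 0, 1/3 · 3/35 = 1/35; with total 52/945.
Dividing through by the total gives posterior P(jar A | data) = 25/52, P(jar B | data) = 0, P(jar C | data) = 0, P(jar D | data) = 27/52.
So P(white next | data) = Σ P(white next | H) P(H | data) = (2/5)(25/52) + (1/2)(27/52) = 47/104.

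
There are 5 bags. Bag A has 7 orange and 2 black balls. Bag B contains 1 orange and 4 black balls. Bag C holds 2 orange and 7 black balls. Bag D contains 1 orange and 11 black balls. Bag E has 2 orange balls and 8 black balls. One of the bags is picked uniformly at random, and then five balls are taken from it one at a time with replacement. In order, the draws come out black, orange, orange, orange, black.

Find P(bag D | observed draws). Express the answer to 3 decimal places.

0.012

Under each hypothesis, the probability of the observed sequence is: P(data | bag A) = (2/9)(7/9)(7/9)(7/9)(2/9) = 0.023235; P(data | bag B) = (4/5)(1/5)(1/5)(1/5)(4/5) = 0.00512; P(data | bag C) = (7/9)(2/9)(2/9)(2/9)(7/9) = 0.0066386; P(data | bag D) = (11/12)(1/12)(1/12)(1/12)(11/12) = 0.00048627; P(data | bag E) = (8/10)(2/10)(2/10)(2/10)(8/10) = 0.00512.
The prior-weighted likelihoods are 1/5 · 0.023235 = 0.004647, 1/5 · 0.00512 = 0.001024, 1/5 · 0.0066386 = 0.0013277, 1/5 · 0.00048627 = 9.7254e-05, 1/5 · 0.00512 = 0.001024; summing to 0.00812.
Therefore the posterior P(bag D | data) = (9.7254e-05) / (0.00812) = 0.011977.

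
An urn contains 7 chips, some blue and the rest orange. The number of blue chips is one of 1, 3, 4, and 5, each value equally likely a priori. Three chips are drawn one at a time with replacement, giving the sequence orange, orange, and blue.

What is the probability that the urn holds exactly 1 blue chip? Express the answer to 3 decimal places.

0.257

Compute the likelihood of the observed sequence for each case: P(data | r = 1) = (6/7)(6/7)(1/7) = 36/343; P(data | r = 3) = (4/7)(4/7)(3/7) = 48/343; P(data | r = 4) = (3/7)(3/7)(4/7) = 36/343; P(data | r = 5) = (2/7)(2/7)(5/7) = 20/343.
Multiplying each by its prior: 1/4 · 36/343 = 9/343, 1/4 · 48/343 = 12/343, 1/4 · 36/343 = 9/343, 1/4 · 20/343 = 5/343; these sum to 5/49.
Hence P(r = 1 | data) = (9/343) / (5/49) = 9/35.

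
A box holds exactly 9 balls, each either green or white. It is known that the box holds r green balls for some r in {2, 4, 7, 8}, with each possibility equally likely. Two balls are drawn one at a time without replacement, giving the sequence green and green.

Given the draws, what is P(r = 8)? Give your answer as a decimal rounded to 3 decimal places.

Compute the likelihood of the observed sequence for each case: P(data | r = 2) = (2/9)(1/8) = 1/36; P(data | r = 4) = (4/9)(3/8) = 1/6; P(data | r = 7) = (7/9)(6/8) = 7/12; P(data | r = 8) = (8/9)(7/8) = 7/9.
Weighting by the prior gives 1/4 · 1/36 = 1/144, 1/4 · 1/6 = 1/24, 1/4 · 7/12 = 7/48, 1/4 · 7/9 = 7/36; with total 7/18.
By Bayes' rule, P(r = 8 | data) = (7/36) / (7/18) = 1/2.

0.500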